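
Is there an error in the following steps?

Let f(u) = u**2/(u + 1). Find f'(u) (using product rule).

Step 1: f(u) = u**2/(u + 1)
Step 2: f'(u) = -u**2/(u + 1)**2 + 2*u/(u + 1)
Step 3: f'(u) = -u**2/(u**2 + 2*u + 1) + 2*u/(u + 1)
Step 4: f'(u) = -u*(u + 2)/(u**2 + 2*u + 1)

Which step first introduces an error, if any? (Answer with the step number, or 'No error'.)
Step 4

Step 4 is incorrect due to a sign flip.
The step shows: -u*(u + 2)/(u**2 + 2*u + 1)
The correct value should be: u*(u + 2)/(u**2 + 2*u + 1)

Explanation: The sign of the whole expression was flipped: the term u*(u + 2)/(u**2 + 2*u + 1) was incorrectly written as -u*(u + 2)/(u**2 + 2*u + 1)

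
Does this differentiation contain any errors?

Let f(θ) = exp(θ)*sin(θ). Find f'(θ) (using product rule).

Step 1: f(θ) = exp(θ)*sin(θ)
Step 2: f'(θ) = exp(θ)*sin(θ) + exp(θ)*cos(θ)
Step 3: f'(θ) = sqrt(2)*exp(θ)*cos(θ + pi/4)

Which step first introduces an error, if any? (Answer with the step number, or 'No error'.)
Step 3

Step 3 is incorrect due to a wrong trig function.
The step shows: sqrt(2)*exp(θ)*cos(θ + pi/4)
The correct value should be: sqrt(2)*exp(θ)*sin(θ + pi/4)

Explanation: sin(θ + pi/4) was incorrectly written as cos(θ + pi/4): the term sqrt(2)*exp(θ)*sin(θ + pi/4) was incorrectly written as sqrt(2)*exp(θ)*cos(θ + pi/4)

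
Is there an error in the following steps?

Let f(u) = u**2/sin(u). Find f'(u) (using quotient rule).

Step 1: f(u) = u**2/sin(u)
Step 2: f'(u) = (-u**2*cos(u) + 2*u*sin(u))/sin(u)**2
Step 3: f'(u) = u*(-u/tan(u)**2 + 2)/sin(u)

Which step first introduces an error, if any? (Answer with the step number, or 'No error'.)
Step 3

Step 3 is incorrect due to a wrong exponent.
The step shows: u*(-u/tan(u)**2 + 2)/sin(u)
The correct value should be: u*(-u/tan(u) + 2)/sin(u)

Explanation: The exponent -1 on tan(u) was incorrectly written as -2: the term u*(-u/tan(u) + 2)/sin(u) was incorrectly written as u*(-u/tan(u)**2 + 2)/sin(u)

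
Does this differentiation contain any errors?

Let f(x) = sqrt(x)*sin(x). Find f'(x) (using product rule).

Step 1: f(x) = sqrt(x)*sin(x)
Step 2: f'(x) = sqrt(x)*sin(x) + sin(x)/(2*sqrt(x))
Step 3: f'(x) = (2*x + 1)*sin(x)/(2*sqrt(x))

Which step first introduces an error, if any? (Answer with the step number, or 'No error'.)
Step 2

Step 2 is incorrect due to a wrong trig function.
The step shows: sqrt(x)*sin(x) + sin(x)/(2*sqrt(x))
The correct value should be: sqrt(x)*cos(x) + sin(x)/(2*sqrt(x))

Explanation: cos(x) was incorrectly written as sin(x): the term sqrt(x)*cos(x) was incorrectly written as sqrt(x)*sin(x)
The later steps are derived from this incorrect expression, so the error originates in Step 2.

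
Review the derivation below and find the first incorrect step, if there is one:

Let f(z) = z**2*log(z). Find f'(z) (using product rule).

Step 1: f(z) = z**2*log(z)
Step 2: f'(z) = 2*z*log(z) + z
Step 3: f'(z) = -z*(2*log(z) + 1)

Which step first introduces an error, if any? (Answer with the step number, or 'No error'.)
Step 3

Step 3 is incorrect due to a sign flip.
The step shows: -z*(2*log(z) + 1)
The correct value should be: z*(2*log(z) + 1)

Explanation: The sign of the whole expression was flipped: the term z*(2*log(z) + 1) was incorrectly written as -z*(2*log(z) + 1)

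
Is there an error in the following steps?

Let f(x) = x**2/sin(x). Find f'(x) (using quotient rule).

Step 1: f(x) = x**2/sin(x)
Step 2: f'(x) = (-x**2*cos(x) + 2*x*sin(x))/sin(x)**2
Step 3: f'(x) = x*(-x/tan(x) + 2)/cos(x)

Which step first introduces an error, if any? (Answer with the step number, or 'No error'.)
Step 3

Step 3 is incorrect due to a wrong trig function.
The step shows: x*(-x/tan(x) + 2)/cos(x)
The correct value should be: x*(-x/tan(x) + 2)/sin(x)

Explanation: sin(x) was incorrectly written as cos(x): the term x*(-x/tan(x) + 2)/sin(x) was incorrectly written as x*(-x/tan(x) + 2)/cos(x)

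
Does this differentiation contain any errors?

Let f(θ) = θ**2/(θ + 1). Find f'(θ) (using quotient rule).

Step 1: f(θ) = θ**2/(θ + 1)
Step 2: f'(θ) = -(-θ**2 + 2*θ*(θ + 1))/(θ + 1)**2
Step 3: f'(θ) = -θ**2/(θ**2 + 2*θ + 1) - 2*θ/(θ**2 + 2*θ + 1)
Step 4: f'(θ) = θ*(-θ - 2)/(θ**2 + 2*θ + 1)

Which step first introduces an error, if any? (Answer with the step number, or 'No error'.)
Step 2

Step 2 is incorrect due to a sign flip.
The step shows: -(-θ**2 + 2*θ*(θ + 1))/(θ + 1)**2
The correct value should be: (-θ**2 + 2*θ*(θ + 1))/(θ + 1)**2

Explanation: The sign of the whole expression was flipped: the term (-θ**2 + 2*θ*(θ + 1))/(θ + 1)**2 was incorrectly written as -(-θ**2 + 2*θ*(θ + 1))/(θ + 1)**2
The later steps are derived from this incorrect expression, so the error originates in Step 2.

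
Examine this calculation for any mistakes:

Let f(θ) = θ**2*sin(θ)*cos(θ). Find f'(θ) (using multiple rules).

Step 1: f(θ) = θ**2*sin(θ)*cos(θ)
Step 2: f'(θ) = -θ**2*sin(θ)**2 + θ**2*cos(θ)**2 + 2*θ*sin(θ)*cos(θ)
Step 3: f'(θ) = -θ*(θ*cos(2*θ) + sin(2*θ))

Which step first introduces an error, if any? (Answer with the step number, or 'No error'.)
Step 3

Step 3 is incorrect due to a sign flip.
The step shows: -θ*(θ*cos(2*θ) + sin(2*θ))
The correct value should be: θ*(θ*cos(2*θ) + sin(2*θ))

Explanation: The sign of the whole expression was flipped: the term θ*(θ*cos(2*θ) + sin(2*θ)) was incorrectly written as -θ*(θ*cos(2*θ) + sin(2*θ))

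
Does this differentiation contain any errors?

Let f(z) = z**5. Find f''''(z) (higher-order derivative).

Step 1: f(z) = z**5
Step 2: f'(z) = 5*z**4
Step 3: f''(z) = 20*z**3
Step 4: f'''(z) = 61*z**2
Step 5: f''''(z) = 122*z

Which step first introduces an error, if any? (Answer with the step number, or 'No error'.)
Step 4

Step 4 is incorrect due to a wrong coefficient.
The step shows: 61*z**2
The correct value should be: 60*z**2

Explanation: The coefficient 60 was incorrectly written as 61: the term 60*z**2 was incorrectly written as 61*z**2
The later steps are derived from this incorrect expression, so the error originates in Step 4.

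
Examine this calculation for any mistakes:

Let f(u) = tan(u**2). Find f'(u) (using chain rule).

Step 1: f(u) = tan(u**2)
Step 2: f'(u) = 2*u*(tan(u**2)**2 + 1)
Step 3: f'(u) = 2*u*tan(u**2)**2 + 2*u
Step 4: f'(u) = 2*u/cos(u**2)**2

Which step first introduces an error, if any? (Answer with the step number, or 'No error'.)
No error

All steps in this derivation are correct.
The final answer f'(u) = 2*u/cos(u**2)**2 is valid.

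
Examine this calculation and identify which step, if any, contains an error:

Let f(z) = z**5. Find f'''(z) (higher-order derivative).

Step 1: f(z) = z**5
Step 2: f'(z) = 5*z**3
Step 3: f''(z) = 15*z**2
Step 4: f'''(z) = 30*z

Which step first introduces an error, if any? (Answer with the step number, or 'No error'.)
Step 2

Step 2 is incorrect due to a wrong exponent.
The step shows: 5*z**3
The correct value should be: 5*z**4

Explanation: The exponent 4 on z was incorrectly written as 3: the term 5*z**4 was incorrectly written as 5*z**3
The later steps are derived from this incorrect expression, so the error originates in Step 2.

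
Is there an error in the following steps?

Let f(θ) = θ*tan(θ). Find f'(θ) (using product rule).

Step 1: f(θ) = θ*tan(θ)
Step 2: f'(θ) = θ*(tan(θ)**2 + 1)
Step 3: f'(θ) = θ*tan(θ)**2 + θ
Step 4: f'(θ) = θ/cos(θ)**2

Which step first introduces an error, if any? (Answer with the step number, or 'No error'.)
Step 2

Step 2 is incorrect due to a dropped term.
The step shows: θ*(tan(θ)**2 + 1)
The correct value should be: θ*(tan(θ)**2 + 1) + tan(θ)

Explanation: A term was dropped: the term tan(θ) was incorrectly omitted
The later steps are derived from this incorrect expression, so the error originates in Step 2.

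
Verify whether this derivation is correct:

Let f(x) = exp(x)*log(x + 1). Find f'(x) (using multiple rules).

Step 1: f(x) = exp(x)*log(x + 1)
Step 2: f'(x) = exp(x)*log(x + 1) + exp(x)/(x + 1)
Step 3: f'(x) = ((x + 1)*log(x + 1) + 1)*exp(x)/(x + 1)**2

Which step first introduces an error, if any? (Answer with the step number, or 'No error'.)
Step 3

Step 3 is incorrect due to a wrong exponent.
The step shows: ((x + 1)*log(x + 1) + 1)*exp(x)/(x + 1)**2
The correct value should be: ((x + 1)*log(x + 1) + 1)*exp(x)/(x + 1)

Explanation: The exponent -1 on x + 1 was incorrectly written as -2: the term ((x + 1)*log(x + 1) + 1)*exp(x)/(x + 1) was incorrectly written as ((x + 1)*log(x + 1) + 1)*exp(x)/(x + 1)**2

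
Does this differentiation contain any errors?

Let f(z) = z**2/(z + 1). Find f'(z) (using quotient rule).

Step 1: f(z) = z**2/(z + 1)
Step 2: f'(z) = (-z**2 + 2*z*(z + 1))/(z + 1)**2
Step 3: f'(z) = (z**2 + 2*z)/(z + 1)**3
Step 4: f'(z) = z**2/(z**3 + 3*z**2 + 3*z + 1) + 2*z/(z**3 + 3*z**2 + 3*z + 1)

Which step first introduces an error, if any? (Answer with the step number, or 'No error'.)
Step 3

Step 3 is incorrect due to a wrong exponent.
The step shows: (z**2 + 2*z)/(z + 1)**3
The correct value should be: (z**2 + 2*z)/(z + 1)**2

Explanation: The exponent -2 on z + 1 was incorrectly written as -3: the term (z**2 + 2*z)/(z + 1)**2 was incorrectly written as (z**2 + 2*z)/(z + 1)**3
The later steps are derived from this incorrect expression, so the error originates in Step 3.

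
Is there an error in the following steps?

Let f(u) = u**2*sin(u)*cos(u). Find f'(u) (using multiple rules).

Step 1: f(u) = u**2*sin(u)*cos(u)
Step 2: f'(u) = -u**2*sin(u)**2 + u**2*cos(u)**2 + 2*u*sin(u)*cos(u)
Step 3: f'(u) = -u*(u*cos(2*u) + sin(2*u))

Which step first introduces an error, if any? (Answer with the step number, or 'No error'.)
Step 3

Step 3 is incorrect due to a sign flip.
The step shows: -u*(u*cos(2*u) + sin(2*u))
The correct value should be: u*(u*cos(2*u) + sin(2*u))

Explanation: The sign of the whole expression was flipped: the term u*(u*cos(2*u) + sin(2*u)) was incorrectly written as -u*(u*cos(2*u) + sin(2*u))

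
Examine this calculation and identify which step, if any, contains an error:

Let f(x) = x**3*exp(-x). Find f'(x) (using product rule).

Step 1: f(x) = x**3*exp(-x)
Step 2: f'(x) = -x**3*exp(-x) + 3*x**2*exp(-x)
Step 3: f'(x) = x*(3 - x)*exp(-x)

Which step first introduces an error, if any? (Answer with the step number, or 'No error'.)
Step 3

Step 3 is incorrect due to a wrong exponent.
The step shows: x*(3 - x)*exp(-x)
The correct value should be: x**2*(3 - x)*exp(-x)

Explanation: The exponent 2 on x was incorrectly written as 1: the term x**2*(3 - x)*exp(-x) was incorrectly written as x*(3 - x)*exp(-x)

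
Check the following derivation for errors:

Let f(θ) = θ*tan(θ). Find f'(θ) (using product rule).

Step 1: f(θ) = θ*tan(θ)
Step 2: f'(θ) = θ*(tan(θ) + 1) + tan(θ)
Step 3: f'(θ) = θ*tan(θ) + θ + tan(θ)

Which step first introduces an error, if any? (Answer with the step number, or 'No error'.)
Step 2

Step 2 is incorrect due to a wrong exponent.
The step shows: θ*(tan(θ) + 1) + tan(θ)
The correct value should be: θ*(tan(θ)**2 + 1) + tan(θ)

Explanation: The exponent 2 on tan(θ) was incorrectly written as 1: the term θ*(tan(θ)**2 + 1) was incorrectly written as θ*(tan(θ) + 1)
The later steps are derived from this incorrect expression, so the error originates in Step 2.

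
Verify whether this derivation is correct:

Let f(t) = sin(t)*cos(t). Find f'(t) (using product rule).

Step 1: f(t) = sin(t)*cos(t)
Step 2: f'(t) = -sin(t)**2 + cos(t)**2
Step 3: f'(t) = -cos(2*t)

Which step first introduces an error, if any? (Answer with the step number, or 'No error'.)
Step 3

Step 3 is incorrect due to a sign flip.
The step shows: -cos(2*t)
The correct value should be: cos(2*t)

Explanation: The sign of the whole expression was flipped: the term cos(2*t) was incorrectly written as -cos(2*t)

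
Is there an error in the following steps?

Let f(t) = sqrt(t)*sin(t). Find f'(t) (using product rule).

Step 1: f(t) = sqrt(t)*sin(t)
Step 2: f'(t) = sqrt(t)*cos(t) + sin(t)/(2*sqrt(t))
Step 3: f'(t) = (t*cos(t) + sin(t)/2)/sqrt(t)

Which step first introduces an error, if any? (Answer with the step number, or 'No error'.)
No error

All steps in this derivation are correct.
The final answer f'(t) = (t*cos(t) + sin(t)/2)/sqrt(t) is valid.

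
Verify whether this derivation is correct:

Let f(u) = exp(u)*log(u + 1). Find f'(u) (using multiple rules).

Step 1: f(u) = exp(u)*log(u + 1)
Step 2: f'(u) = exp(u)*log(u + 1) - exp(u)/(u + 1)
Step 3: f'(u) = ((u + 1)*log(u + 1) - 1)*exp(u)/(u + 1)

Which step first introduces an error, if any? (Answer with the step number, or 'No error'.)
Step 2

Step 2 is incorrect due to a sign flip.
The step shows: exp(u)*log(u + 1) - exp(u)/(u + 1)
The correct value should be: exp(u)*log(u + 1) + exp(u)/(u + 1)

Explanation: The sign of one term was flipped: the term exp(u)/(u + 1) was incorrectly written as -exp(u)/(u + 1)
The later steps are derived from this incorrect expression, so the error originates in Step 2.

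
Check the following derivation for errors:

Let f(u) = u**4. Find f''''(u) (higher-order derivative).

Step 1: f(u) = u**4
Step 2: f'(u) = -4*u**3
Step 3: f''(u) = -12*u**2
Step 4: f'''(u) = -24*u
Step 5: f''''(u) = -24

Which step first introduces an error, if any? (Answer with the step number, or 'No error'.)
Step 2

Step 2 is incorrect due to a sign flip.
The step shows: -4*u**3
The correct value should be: 4*u**3

Explanation: The sign of the whole expression was flipped: the term 4*u**3 was incorrectly written as -4*u**3
The later steps are derived from this incorrect expression, so the error originates in Step 2.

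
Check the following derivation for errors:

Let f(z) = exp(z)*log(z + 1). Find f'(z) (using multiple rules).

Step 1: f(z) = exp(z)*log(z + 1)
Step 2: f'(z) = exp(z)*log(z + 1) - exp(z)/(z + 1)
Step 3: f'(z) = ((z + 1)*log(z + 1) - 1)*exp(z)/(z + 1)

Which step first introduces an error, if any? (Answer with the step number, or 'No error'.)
Step 2

Step 2 is incorrect due to a sign flip.
The step shows: exp(z)*log(z + 1) - exp(z)/(z + 1)
The correct value should be: exp(z)*log(z + 1) + exp(z)/(z + 1)

Explanation: The sign of one term was flipped: the term exp(z)/(z + 1) was incorrectly written as -exp(z)/(z + 1)
The later steps are derived from this incorrect expression, so the error originates in Step 2.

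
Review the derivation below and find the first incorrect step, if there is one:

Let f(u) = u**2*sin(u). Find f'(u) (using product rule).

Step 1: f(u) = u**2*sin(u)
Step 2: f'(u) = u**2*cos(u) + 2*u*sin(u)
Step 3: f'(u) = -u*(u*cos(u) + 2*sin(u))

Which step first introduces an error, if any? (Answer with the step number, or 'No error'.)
Step 3

Step 3 is incorrect due to a sign flip.
The step shows: -u*(u*cos(u) + 2*sin(u))
The correct value should be: u*(u*cos(u) + 2*sin(u))

Explanation: The sign of the whole expression was flipped: the term u*(u*cos(u) + 2*sin(u)) was incorrectly written as -u*(u*cos(u) + 2*sin(u))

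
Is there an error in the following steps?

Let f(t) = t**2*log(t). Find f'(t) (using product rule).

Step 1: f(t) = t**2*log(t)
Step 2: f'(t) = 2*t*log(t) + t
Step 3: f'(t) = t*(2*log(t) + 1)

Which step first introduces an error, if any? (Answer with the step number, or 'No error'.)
No error

All steps in this derivation are correct.
The final answer f'(t) = t*(2*log(t) + 1) is valid.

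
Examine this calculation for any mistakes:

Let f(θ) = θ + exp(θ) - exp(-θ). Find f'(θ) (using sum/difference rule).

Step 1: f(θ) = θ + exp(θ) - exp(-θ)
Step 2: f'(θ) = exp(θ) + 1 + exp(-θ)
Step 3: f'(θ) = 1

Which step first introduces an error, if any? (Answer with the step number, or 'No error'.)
Step 3

Step 3 is incorrect due to a dropped term.
The step shows: 1
The correct value should be: 2*cosh(θ) + 1

Explanation: A term was dropped: the term 2*cosh(θ) was incorrectly omitted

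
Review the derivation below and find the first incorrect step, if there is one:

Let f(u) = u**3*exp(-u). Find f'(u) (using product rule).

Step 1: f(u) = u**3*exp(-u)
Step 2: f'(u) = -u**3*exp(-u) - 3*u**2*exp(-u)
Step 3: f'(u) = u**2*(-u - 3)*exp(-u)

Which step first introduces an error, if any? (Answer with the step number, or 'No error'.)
Step 2

Step 2 is incorrect due to a sign flip.
The step shows: -u**3*exp(-u) - 3*u**2*exp(-u)
The correct value should be: -u**3*exp(-u) + 3*u**2*exp(-u)

Explanation: The sign of one term was flipped: the term 3*u**2*exp(-u) was incorrectly written as -3*u**2*exp(-u)
The later steps are derived from this incorrect expression, so the error originates in Step 2.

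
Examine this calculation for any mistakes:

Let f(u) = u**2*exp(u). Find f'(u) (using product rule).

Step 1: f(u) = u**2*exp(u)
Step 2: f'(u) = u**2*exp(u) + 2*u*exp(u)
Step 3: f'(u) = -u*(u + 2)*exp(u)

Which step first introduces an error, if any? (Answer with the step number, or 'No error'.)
Step 3

Step 3 is incorrect due to a sign flip.
The step shows: -u*(u + 2)*exp(u)
The correct value should be: u*(u + 2)*exp(u)

Explanation: The sign of the whole expression was flipped: the term u*(u + 2)*exp(u) was incorrectly written as -u*(u + 2)*exp(u)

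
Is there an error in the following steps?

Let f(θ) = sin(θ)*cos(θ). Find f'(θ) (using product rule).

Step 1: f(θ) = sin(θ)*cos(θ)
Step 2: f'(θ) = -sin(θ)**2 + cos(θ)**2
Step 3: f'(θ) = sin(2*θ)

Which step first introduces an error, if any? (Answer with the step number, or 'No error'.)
Step 3

Step 3 is incorrect due to a wrong trig function.
The step shows: sin(2*θ)
The correct value should be: cos(2*θ)

Explanation: cos(2*θ) was incorrectly written as sin(2*θ): the term cos(2*θ) was incorrectly written as sin(2*θ)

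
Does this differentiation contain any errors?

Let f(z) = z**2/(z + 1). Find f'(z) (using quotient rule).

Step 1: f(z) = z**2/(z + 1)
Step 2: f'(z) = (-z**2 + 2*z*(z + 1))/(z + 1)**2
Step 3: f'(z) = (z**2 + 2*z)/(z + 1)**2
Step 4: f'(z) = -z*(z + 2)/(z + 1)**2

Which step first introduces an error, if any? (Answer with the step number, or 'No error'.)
Step 4

Step 4 is incorrect due to a sign flip.
The step shows: -z*(z + 2)/(z + 1)**2
The correct value should be: z*(z + 2)/(z + 1)**2

Explanation: The sign of the whole expression was flipped: the term z*(z + 2)/(z + 1)**2 was incorrectly written as -z*(z + 2)/(z + 1)**2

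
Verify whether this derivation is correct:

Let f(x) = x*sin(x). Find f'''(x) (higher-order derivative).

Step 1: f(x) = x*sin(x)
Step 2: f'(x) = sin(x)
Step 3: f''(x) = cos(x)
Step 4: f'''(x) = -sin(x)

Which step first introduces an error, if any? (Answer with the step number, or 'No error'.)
Step 2

Step 2 is incorrect due to a dropped term.
The step shows: sin(x)
The correct value should be: x*cos(x) + sin(x)

Explanation: A term was dropped: the term x*cos(x) was incorrectly omitted
The later steps are derived from this incorrect expression, so the error originates in Step 2.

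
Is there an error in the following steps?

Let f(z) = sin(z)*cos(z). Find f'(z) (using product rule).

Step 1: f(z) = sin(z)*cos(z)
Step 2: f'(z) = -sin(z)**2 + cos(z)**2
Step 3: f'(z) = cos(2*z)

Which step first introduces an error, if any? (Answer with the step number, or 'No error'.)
No error

All steps in this derivation are correct.
The final answer f'(z) = cos(2*z) is valid.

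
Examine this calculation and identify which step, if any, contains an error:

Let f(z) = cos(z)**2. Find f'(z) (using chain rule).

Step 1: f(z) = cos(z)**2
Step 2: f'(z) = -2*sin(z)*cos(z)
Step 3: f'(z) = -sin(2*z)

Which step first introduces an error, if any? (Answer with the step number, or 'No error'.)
No error

All steps in this derivation are correct.
The final answer f'(z) = -sin(2*z) is valid.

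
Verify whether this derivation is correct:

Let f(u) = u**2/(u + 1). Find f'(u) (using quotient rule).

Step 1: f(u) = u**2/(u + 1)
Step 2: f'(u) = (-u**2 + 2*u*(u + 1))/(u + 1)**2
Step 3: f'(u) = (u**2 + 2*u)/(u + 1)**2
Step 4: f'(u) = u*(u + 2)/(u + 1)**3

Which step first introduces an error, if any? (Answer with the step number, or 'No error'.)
Step 4

Step 4 is incorrect due to a wrong exponent.
The step shows: u*(u + 2)/(u + 1)**3
The correct value should be: u*(u + 2)/(u + 1)**2

Explanation: The exponent -2 on u + 1 was incorrectly written as -3: the term u*(u + 2)/(u + 1)**2 was incorrectly written as u*(u + 2)/(u + 1)**3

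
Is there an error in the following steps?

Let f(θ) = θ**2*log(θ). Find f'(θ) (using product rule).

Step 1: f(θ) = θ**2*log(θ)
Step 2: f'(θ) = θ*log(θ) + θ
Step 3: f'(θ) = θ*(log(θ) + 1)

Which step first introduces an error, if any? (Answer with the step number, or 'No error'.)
Step 2

Step 2 is incorrect due to a wrong coefficient.
The step shows: θ*log(θ) + θ
The correct value should be: 2*θ*log(θ) + θ

Explanation: The coefficient 2 was incorrectly written as 1: the term 2*θ*log(θ) was incorrectly written as θ*log(θ)
The later steps are derived from this incorrect expression, so the error originates in Step 2.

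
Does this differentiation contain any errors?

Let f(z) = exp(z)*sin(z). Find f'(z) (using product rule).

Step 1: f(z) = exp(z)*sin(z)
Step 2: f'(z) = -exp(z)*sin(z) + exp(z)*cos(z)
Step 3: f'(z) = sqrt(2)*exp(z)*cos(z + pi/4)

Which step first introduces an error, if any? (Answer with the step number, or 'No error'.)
Step 2

Step 2 is incorrect due to a sign flip.
The step shows: -exp(z)*sin(z) + exp(z)*cos(z)
The correct value should be: exp(z)*sin(z) + exp(z)*cos(z)

Explanation: The sign of one term was flipped: the term exp(z)*sin(z) was incorrectly written as -exp(z)*sin(z)
The later steps are derived from this incorrect expression, so the error originates in Step 2.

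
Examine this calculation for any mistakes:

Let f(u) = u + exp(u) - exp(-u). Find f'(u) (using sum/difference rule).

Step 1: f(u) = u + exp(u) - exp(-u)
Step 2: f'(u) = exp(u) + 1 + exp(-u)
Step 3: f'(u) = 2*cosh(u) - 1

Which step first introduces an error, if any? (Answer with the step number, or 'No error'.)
Step 3

Step 3 is incorrect due to a sign flip.
The step shows: 2*cosh(u) - 1
The correct value should be: 2*cosh(u) + 1

Explanation: The sign of one term was flipped: the term 1 was incorrectly written as -1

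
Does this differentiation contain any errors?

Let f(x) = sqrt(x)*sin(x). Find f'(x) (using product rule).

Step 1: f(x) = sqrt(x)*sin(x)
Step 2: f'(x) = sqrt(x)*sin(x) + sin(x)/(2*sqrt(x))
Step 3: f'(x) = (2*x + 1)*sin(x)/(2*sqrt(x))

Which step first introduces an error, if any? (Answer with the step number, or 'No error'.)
Step 2

Step 2 is incorrect due to a wrong trig function.
The step shows: sqrt(x)*sin(x) + sin(x)/(2*sqrt(x))
The correct value should be: sqrt(x)*cos(x) + sin(x)/(2*sqrt(x))

Explanation: cos(x) was incorrectly written as sin(x): the term sqrt(x)*cos(x) was incorrectly written as sqrt(x)*sin(x)
The later steps are derived from this incorrect expression, so the error originates in Step 2.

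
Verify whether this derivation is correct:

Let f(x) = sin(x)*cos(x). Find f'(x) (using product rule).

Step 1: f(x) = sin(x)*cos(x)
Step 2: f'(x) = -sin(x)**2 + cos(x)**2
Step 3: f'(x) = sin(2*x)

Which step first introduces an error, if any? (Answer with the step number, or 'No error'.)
Step 3

Step 3 is incorrect due to a wrong trig function.
The step shows: sin(2*x)
The correct value should be: cos(2*x)

Explanation: cos(2*x) was incorrectly written as sin(2*x): the term cos(2*x) was incorrectly written as sin(2*x)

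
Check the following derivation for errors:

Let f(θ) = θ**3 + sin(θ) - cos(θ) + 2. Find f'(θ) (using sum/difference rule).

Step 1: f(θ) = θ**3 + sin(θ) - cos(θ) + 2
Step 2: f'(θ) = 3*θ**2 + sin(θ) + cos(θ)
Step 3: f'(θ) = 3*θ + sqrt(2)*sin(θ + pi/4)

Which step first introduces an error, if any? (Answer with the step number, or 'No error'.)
Step 3

Step 3 is incorrect due to a wrong exponent.
The step shows: 3*θ + sqrt(2)*sin(θ + pi/4)
The correct value should be: 3*θ**2 + sqrt(2)*sin(θ + pi/4)

Explanation: The exponent 2 on θ was incorrectly written as 1: the term 3*θ**2 was incorrectly written as 3*θ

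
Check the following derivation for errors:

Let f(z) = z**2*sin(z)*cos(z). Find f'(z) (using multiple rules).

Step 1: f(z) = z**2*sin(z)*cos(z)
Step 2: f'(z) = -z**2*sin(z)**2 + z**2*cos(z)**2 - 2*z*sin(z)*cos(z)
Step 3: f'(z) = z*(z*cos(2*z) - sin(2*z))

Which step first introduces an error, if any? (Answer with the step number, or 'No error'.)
Step 2

Step 2 is incorrect due to a sign flip.
The step shows: -z**2*sin(z)**2 + z**2*cos(z)**2 - 2*z*sin(z)*cos(z)
The correct value should be: -z**2*sin(z)**2 + z**2*cos(z)**2 + 2*z*sin(z)*cos(z)

Explanation: The sign of one term was flipped: the term 2*z*sin(z)*cos(z) was incorrectly written as -2*z*sin(z)*cos(z)
The later steps are derived from this incorrect expression, so the error originates in Step 2.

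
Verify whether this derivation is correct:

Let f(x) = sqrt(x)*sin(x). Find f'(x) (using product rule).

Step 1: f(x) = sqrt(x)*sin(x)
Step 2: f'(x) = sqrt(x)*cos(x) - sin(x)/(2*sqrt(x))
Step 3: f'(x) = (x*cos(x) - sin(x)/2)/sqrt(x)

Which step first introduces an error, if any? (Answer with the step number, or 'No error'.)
Step 2

Step 2 is incorrect due to a sign flip.
The step shows: sqrt(x)*cos(x) - sin(x)/(2*sqrt(x))
The correct value should be: sqrt(x)*cos(x) + sin(x)/(2*sqrt(x))

Explanation: The sign of one term was flipped: the term sin(x)/(2*sqrt(x)) was incorrectly written as -sin(x)/(2*sqrt(x))
The later steps are derived from this incorrect expression, so the error originates in Step 2.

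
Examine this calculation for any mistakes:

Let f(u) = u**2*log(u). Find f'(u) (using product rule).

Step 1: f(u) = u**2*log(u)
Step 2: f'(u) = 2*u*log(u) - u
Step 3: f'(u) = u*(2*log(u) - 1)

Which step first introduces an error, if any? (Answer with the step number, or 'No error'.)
Step 2

Step 2 is incorrect due to a sign flip.
The step shows: 2*u*log(u) - u
The correct value should be: 2*u*log(u) + u

Explanation: The sign of one term was flipped: the term u was incorrectly written as -u
The later steps are derived from this incorrect expression, so the error originates in Step 2.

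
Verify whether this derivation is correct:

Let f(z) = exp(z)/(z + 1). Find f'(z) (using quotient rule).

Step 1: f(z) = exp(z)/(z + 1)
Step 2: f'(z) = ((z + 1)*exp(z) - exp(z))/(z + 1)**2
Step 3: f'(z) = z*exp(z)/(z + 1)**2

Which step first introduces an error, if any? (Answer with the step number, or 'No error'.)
No error

All steps in this derivation are correct.
The final answer f'(z) = z*exp(z)/(z + 1)**2 is valid.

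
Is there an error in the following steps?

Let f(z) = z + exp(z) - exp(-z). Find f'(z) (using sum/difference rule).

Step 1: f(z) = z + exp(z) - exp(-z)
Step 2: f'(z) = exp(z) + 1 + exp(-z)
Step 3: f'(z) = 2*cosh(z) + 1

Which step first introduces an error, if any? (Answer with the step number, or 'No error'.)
No error

All steps in this derivation are correct.
The final answer f'(z) = 2*cosh(z) + 1 is valid.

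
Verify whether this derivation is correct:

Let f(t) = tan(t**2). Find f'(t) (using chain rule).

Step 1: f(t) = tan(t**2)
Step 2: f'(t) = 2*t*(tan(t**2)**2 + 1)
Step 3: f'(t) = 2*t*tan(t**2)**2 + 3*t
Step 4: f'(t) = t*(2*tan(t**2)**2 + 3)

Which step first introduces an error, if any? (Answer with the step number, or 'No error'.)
Step 3

Step 3 is incorrect due to a wrong coefficient.
The step shows: 2*t*tan(t**2)**2 + 3*t
The correct value should be: 2*t*tan(t**2)**2 + 2*t

Explanation: The coefficient 2 was incorrectly written as 3: the term 2*t was incorrectly written as 3*t
The later steps are derived from this incorrect expression, so the error originates in Step 3.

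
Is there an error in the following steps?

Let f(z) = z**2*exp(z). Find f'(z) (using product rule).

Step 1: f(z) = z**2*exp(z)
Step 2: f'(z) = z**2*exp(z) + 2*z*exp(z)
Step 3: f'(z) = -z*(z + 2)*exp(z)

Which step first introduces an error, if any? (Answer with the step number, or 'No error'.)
Step 3

Step 3 is incorrect due to a sign flip.
The step shows: -z*(z + 2)*exp(z)
The correct value should be: z*(z + 2)*exp(z)

Explanation: The sign of the whole expression was flipped: the term z*(z + 2)*exp(z) was incorrectly written as -z*(z + 2)*exp(z)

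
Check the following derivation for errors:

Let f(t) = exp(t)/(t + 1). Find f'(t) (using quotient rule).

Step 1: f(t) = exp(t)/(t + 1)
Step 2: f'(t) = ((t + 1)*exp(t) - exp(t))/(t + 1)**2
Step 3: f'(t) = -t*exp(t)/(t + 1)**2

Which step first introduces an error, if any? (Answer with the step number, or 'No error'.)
Step 3

Step 3 is incorrect due to a sign flip.
The step shows: -t*exp(t)/(t + 1)**2
The correct value should be: t*exp(t)/(t + 1)**2

Explanation: The sign of the whole expression was flipped: the term t*exp(t)/(t + 1)**2 was incorrectly written as -t*exp(t)/(t + 1)**2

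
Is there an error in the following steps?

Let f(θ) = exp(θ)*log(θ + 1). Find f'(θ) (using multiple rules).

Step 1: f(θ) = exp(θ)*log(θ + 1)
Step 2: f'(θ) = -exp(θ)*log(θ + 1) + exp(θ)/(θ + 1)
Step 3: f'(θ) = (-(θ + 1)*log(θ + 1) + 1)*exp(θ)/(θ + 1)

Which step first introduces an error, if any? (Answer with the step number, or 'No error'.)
Step 2

Step 2 is incorrect due to a sign flip.
The step shows: -exp(θ)*log(θ + 1) + exp(θ)/(θ + 1)
The correct value should be: exp(θ)*log(θ + 1) + exp(θ)/(θ + 1)

Explanation: The sign of one term was flipped: the term exp(θ)*log(θ + 1) was incorrectly written as -exp(θ)*log(θ + 1)
The later steps are derived from this incorrect expression, so the error originates in Step 2.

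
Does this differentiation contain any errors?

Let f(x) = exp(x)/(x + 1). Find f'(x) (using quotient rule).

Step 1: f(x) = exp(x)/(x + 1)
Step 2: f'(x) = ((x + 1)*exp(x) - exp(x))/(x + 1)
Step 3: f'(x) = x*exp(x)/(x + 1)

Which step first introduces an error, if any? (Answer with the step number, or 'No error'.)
Step 2

Step 2 is incorrect due to a wrong exponent.
The step shows: ((x + 1)*exp(x) - exp(x))/(x + 1)
The correct value should be: ((x + 1)*exp(x) - exp(x))/(x + 1)**2

Explanation: The exponent -2 on x + 1 was incorrectly written as -1: the term ((x + 1)*exp(x) - exp(x))/(x + 1)**2 was incorrectly written as ((x + 1)*exp(x) - exp(x))/(x + 1)
The later steps are derived from this incorrect expression, so the error originates in Step 2.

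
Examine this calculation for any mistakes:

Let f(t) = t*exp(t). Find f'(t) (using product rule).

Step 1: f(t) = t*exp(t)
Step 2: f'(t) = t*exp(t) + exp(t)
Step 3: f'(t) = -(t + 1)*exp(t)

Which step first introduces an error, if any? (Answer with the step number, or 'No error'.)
Step 3

Step 3 is incorrect due to a sign flip.
The step shows: -(t + 1)*exp(t)
The correct value should be: (t + 1)*exp(t)

Explanation: The sign of the whole expression was flipped: the term (t + 1)*exp(t) was incorrectly written as -(t + 1)*exp(t)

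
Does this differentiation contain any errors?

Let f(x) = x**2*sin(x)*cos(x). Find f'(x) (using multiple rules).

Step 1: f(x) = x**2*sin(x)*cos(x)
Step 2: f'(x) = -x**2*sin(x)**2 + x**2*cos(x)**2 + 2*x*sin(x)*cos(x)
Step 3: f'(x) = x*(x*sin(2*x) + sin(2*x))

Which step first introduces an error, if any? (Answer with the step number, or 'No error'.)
Step 3

Step 3 is incorrect due to a wrong trig function.
The step shows: x*(x*sin(2*x) + sin(2*x))
The correct value should be: x*(x*cos(2*x) + sin(2*x))

Explanation: cos(2*x) was incorrectly written as sin(2*x): the term x*(x*cos(2*x) + sin(2*x)) was incorrectly written as x*(x*sin(2*x) + sin(2*x))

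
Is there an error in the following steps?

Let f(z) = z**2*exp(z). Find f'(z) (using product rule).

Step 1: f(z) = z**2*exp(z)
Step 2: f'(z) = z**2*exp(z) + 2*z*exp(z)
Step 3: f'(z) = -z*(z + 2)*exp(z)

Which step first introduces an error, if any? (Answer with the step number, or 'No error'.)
Step 3

Step 3 is incorrect due to a sign flip.
The step shows: -z*(z + 2)*exp(z)
The correct value should be: z*(z + 2)*exp(z)

Explanation: The sign of the whole expression was flipped: the term z*(z + 2)*exp(z) was incorrectly written as -z*(z + 2)*exp(z)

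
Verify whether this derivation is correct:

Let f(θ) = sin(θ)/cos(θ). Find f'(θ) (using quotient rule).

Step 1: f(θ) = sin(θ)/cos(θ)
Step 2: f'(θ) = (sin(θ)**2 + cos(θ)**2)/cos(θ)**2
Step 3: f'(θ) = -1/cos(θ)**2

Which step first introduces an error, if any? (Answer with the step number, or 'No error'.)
Step 3

Step 3 is incorrect due to a sign flip.
The step shows: -1/cos(θ)**2
The correct value should be: cos(θ)**(-2)

Explanation: The sign of the whole expression was flipped: the term cos(θ)**(-2) was incorrectly written as -1/cos(θ)**2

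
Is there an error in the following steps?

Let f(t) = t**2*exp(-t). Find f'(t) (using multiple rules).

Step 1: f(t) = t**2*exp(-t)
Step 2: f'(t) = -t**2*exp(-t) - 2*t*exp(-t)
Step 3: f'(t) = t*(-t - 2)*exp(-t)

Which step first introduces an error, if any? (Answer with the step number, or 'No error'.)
Step 2

Step 2 is incorrect due to a sign flip.
The step shows: -t**2*exp(-t) - 2*t*exp(-t)
The correct value should be: -t**2*exp(-t) + 2*t*exp(-t)

Explanation: The sign of one term was flipped: the term 2*t*exp(-t) was incorrectly written as -2*t*exp(-t)
The later steps are derived from this incorrect expression, so the error originates in Step 2.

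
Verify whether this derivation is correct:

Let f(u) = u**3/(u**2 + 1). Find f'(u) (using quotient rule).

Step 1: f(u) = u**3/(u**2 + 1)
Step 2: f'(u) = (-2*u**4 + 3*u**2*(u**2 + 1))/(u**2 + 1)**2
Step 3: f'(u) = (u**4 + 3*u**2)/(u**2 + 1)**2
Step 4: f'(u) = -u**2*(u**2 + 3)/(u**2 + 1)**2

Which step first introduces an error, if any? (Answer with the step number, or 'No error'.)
Step 4

Step 4 is incorrect due to a sign flip.
The step shows: -u**2*(u**2 + 3)/(u**2 + 1)**2
The correct value should be: u**2*(u**2 + 3)/(u**2 + 1)**2

Explanation: The sign of the whole expression was flipped: the term u**2*(u**2 + 3)/(u**2 + 1)**2 was incorrectly written as -u**2*(u**2 + 3)/(u**2 + 1)**2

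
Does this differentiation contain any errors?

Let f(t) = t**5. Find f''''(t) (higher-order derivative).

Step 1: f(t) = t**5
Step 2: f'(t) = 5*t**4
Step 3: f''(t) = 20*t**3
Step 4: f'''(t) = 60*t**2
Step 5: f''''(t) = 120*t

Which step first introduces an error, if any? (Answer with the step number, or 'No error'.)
No error

All steps in this derivation are correct.
The final answer f''''(t) = 120*t is valid.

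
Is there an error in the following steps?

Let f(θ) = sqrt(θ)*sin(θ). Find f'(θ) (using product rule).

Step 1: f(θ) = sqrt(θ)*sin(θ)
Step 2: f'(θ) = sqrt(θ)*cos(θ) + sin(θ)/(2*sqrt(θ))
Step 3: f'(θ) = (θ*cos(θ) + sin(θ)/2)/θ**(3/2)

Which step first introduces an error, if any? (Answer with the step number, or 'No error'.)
Step 3

Step 3 is incorrect due to a wrong exponent.
The step shows: (θ*cos(θ) + sin(θ)/2)/θ**(3/2)
The correct value should be: (θ*cos(θ) + sin(θ)/2)/sqrt(θ)

Explanation: The exponent -1/2 on θ was incorrectly written as -3/2: the term (θ*cos(θ) + sin(θ)/2)/sqrt(θ) was incorrectly written as (θ*cos(θ) + sin(θ)/2)/θ**(3/2)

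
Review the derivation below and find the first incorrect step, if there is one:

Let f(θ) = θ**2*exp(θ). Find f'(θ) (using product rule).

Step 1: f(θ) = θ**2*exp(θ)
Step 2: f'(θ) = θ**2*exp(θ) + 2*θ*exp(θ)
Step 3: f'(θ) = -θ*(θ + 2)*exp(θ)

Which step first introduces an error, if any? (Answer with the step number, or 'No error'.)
Step 3

Step 3 is incorrect due to a sign flip.
The step shows: -θ*(θ + 2)*exp(θ)
The correct value should be: θ*(θ + 2)*exp(θ)

Explanation: The sign of the whole expression was flipped: the term θ*(θ + 2)*exp(θ) was incorrectly written as -θ*(θ + 2)*exp(θ)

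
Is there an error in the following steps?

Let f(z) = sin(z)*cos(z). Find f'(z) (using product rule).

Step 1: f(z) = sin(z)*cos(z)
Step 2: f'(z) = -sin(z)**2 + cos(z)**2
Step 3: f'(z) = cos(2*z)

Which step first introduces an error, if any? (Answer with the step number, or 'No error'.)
No error

All steps in this derivation are correct.
The final answer f'(z) = cos(2*z) is valid.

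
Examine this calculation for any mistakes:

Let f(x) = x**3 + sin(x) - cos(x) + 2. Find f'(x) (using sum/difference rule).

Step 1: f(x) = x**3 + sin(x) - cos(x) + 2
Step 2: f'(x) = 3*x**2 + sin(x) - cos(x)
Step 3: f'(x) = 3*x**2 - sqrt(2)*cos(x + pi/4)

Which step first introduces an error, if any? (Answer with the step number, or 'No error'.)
Step 2

Step 2 is incorrect due to a sign flip.
The step shows: 3*x**2 + sin(x) - cos(x)
The correct value should be: 3*x**2 + sin(x) + cos(x)

Explanation: The sign of one term was flipped: the term cos(x) was incorrectly written as -cos(x)
The later steps are derived from this incorrect expression, so the error originates in Step 2.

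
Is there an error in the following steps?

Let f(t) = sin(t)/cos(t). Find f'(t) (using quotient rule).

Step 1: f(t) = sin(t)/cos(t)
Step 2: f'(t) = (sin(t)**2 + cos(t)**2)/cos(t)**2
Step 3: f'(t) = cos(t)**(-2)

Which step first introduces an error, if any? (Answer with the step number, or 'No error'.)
No error

All steps in this derivation are correct.
The final answer f'(t) = cos(t)**(-2) is valid.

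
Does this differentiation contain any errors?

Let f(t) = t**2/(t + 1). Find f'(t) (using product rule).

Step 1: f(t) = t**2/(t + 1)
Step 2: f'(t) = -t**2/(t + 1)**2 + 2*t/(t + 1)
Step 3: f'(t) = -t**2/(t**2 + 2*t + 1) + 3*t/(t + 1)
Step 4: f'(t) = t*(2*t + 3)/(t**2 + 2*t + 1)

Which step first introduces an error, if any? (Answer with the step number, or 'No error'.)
Step 3

Step 3 is incorrect due to a wrong coefficient.
The step shows: -t**2/(t**2 + 2*t + 1) + 3*t/(t + 1)
The correct value should be: -t**2/(t**2 + 2*t + 1) + 2*t/(t + 1)

Explanation: The coefficient 2 was incorrectly written as 3: the term 2*t/(t + 1) was incorrectly written as 3*t/(t + 1)
The later steps are derived from this incorrect expression, so the error originates in Step 3.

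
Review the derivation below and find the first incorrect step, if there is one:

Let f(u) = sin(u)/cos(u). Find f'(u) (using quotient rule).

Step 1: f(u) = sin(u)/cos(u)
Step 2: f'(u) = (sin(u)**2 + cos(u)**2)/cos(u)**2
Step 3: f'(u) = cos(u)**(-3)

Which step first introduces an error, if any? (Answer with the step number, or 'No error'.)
Step 3

Step 3 is incorrect due to a wrong exponent.
The step shows: cos(u)**(-3)
The correct value should be: cos(u)**(-2)

Explanation: The exponent -2 on cos(u) was incorrectly written as -3: the term cos(u)**(-2) was incorrectly written as cos(u)**(-3)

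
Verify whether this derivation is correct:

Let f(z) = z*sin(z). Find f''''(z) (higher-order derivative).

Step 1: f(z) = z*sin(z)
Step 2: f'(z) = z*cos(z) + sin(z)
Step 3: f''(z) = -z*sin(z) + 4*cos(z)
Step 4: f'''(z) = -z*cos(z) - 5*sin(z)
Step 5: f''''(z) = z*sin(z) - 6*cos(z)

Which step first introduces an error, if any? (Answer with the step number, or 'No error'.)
Step 3

Step 3 is incorrect due to a wrong coefficient.
The step shows: -z*sin(z) + 4*cos(z)
The correct value should be: -z*sin(z) + 2*cos(z)

Explanation: The coefficient 2 was incorrectly written as 4: the term 2*cos(z) was incorrectly written as 4*cos(z)
The later steps are derived from this incorrect expression, so the error originates in Step 3.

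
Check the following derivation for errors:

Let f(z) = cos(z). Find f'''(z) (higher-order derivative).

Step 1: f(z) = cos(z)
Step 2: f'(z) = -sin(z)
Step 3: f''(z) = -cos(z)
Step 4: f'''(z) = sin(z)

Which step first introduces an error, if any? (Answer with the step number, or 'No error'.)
No error

All steps in this derivation are correct.
The final answer f'''(z) = sin(z) is valid.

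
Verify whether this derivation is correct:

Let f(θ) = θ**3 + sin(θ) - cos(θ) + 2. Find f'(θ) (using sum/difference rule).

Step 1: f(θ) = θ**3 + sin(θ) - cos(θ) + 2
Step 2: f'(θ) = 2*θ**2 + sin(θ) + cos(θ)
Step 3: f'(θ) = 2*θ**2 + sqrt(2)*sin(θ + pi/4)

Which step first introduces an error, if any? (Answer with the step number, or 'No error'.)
Step 2

Step 2 is incorrect due to a wrong coefficient.
The step shows: 2*θ**2 + sin(θ) + cos(θ)
The correct value should be: 3*θ**2 + sin(θ) + cos(θ)

Explanation: The coefficient 3 was incorrectly written as 2: the term 3*θ**2 was incorrectly written as 2*θ**2
The later steps are derived from this incorrect expression, so the error originates in Step 2.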